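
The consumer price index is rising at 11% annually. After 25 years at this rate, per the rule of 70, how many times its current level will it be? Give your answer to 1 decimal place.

Doubles every ≈ 6.36 years (70/11).
25 years is 3.93 doublings; 2^3.93 ≈ 15.2×.

15.2 times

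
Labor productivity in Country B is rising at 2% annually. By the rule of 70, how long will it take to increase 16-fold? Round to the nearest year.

approximately 140 years

One doubling takes 70/2 = 35.00 years.
16× is 4 doublings, so 4 × 35.00 ≈ 140 years.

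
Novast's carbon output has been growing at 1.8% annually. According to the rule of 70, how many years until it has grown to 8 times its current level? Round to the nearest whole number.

117 years

One doubling takes 70/1.8 = 38.89 years.
8 = 2^3, so 3 doublings → 117 years.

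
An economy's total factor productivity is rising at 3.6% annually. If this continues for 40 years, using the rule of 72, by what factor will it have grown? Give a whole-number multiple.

At 3.6% one doubling takes ≈ 20.00 years; 40 years is 2 of them, so ×4.

roughly 4 times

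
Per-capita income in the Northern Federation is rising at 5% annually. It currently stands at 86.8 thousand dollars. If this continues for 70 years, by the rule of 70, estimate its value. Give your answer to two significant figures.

It doubles every 70/5 ≈ 14.00 years, so 70 years is 5.00 doublings.
2^5.00 ≈ 32.00; 86.8 × 32.00 ≈ 2800 thousand dollars.

around 2800 thousand dollars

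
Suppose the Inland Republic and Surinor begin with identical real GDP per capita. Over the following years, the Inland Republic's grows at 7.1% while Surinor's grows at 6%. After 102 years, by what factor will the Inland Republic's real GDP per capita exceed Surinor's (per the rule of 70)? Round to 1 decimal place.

Only the 1.1-point difference matters.
70/1.1 ≈ 63.64 years per doubling of the ratio; 102 years gives 1.60 doublings, so ≈ 3.0×.

3.0 times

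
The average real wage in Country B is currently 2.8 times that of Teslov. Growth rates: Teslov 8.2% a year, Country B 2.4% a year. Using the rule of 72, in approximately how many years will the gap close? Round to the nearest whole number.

Teslov gains on Country B at 8.2% − 2.4% = 5.8 points a year.
At that relative rate the gap halves every 72/5.8 ≈ 12.41 years.
A 2.8 times gap takes log₂(2.8) ≈ 1.49 halvings to close: 1.49 × 12.41 ≈ 18 years.

≈ 18 years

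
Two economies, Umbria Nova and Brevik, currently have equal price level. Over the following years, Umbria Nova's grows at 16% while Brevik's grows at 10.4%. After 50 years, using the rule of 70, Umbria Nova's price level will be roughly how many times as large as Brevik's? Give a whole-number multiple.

around 16 times

Rate gap = 16% − 10.4% = 5.6 points.
The ratio doubles every 70/5.6 ≈ 12.50 years.
50/12.50 ≈ 4.00 doublings → ratio ≈ 2^4.00 ≈ 16.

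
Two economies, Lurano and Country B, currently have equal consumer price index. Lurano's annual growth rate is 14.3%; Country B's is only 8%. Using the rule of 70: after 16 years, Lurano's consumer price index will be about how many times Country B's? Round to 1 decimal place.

≈ 2.7 times

Rate gap = 14.3% − 8% = 6.3 points.
The ratio doubles every 70/6.3 ≈ 11.11 years.
16/11.11 ≈ 1.44 doublings → ratio ≈ 2^1.44 ≈ 2.7.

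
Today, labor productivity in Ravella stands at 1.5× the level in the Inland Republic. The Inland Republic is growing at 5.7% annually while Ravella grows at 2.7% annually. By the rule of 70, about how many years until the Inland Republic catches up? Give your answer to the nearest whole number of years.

around 14 years

What matters is the difference: 3 pp.
Rule of 70 on the gap: the ratio halves every 70/3 ≈ 23.33 years.
A 1.5× gap takes log₂(1.5) ≈ 0.58 halvings to close: 0.58 × 23.33 ≈ 14 years.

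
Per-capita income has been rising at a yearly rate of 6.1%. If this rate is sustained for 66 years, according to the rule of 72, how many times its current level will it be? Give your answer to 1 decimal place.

approximately 48.2 times

Doubling time ≈ 72/6.1 = 11.80 years.
66 years / 11.80 ≈ 5.59 doublings → factor 2^5.59 ≈ 48.2.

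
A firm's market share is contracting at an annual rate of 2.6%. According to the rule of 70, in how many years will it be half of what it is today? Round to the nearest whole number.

about 27 years

Falling at 2.6%, it halves about every 70/2.6 = 26.92 years.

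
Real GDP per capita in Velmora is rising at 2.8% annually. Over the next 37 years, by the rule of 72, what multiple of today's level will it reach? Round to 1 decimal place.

Doubling time ≈ 72/2.8 = 25.71 years.
37 years / 25.71 ≈ 1.44 doublings → factor 2^1.44 ≈ 2.7.

about 2.7 times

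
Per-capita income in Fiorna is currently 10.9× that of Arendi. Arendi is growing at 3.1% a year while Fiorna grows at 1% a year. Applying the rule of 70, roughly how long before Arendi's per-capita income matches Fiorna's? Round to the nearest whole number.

What matters is the difference: 2.1 pp.
Rule of 70 on the gap: the ratio halves every 70/2.1 ≈ 33.33 years.
A 10.9× gap takes log₂(10.9) ≈ 3.45 halvings to close: 3.45 × 33.33 ≈ 115 years.

approximately 115 years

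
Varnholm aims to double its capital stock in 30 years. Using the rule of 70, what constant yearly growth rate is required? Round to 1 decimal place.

roughly 2.3% per year

70 / 30 ≈ 2.33, so about 2.3% per year.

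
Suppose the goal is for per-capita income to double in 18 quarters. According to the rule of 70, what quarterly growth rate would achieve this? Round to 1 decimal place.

3.9%

70 / 18 ≈ 3.89, so about 3.9% per quarter.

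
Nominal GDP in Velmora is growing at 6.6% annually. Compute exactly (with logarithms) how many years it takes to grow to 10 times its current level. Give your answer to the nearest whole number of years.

36 years

t = ln(10) / ln(1 + 0.066) = 2.3026 / 0.063913 ≈ 36.03.
≈ 36 years.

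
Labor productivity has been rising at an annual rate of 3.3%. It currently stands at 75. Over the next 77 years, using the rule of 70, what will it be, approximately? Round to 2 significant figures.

roughly 930

Doubling time ≈ 70/3.3 = 21.21 years.
77 years is 77/21.21 ≈ 3.63 doublings, a factor of 2^3.63 ≈ 12.38.
75 × 12.38 ≈ 930.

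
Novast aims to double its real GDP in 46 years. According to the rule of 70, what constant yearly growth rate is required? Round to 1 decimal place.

70 / 46 ≈ 1.52, so about 1.5% per year.

roughly 1.5%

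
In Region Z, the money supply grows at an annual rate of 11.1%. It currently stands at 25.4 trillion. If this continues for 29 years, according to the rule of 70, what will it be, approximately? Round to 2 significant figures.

Doubling time ≈ 70/11.1 = 6.31 years.
29 years is 29/6.31 ≈ 4.60 doublings, a factor of 2^4.60 ≈ 24.25.
25.4 × 24.25 ≈ 620 trillion.

≈ 620 trillion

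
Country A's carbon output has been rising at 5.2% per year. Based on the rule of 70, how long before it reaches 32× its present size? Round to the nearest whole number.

≈ 67 years

Doubling time ≈ 70/5.2 = 13.46 years.
Getting to 32× needs 5 doublings: 5 × 13.46 ≈ 67 years.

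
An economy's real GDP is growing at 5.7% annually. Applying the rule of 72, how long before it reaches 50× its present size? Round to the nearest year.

roughly 71 years

One doubling takes 72/5.7 = 12.63 years.
Reaching 50× takes log₂(50) ≈ 5.64 doublings.
5.64 × 12.63 ≈ 71 years.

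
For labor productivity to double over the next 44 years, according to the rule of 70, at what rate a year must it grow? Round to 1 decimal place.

70 / 44 ≈ 1.59, so about 1.6% a year.

1.6%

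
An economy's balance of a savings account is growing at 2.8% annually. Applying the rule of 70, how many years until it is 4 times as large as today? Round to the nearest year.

≈ 50 years

Doubling time ≈ 70/2.8 = 25.00 years.
4× is 2 doublings, so 2 × 25.00 ≈ 50 years.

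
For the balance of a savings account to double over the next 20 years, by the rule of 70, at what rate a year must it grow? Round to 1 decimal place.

roughly 3.5% a year

70 / 20 ≈ 3.50, so about 3.5% a year.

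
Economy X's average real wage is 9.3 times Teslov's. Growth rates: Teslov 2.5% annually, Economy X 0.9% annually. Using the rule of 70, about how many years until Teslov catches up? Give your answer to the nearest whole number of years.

about 141 years

Teslov gains on Economy X at 2.5% − 0.9% = 1.6 points a year.
At that relative rate the gap halves every 70/1.6 ≈ 43.75 years.
A 9.3 times gap takes log₂(9.3) ≈ 3.22 halvings to close: 3.22 × 43.75 ≈ 141 years.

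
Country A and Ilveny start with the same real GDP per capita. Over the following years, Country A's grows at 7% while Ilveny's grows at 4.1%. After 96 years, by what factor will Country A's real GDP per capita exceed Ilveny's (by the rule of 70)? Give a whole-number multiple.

Country A pulls ahead at 2.9 pp per year, so the ratio doubles every 70/2.9 ≈ 24.14 years.
In 96 years that's 3.98 doublings: 2^3.98 ≈ 16.

approximately 16 times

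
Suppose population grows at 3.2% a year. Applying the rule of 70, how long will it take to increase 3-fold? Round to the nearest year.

approximately 35 years

At 3.2% it doubles every 70/3.2 ≈ 21.88 years.
3× is log₂ 3 ≈ 1.58 doublings, so ≈ 1.58 × 21.88 = 35 years.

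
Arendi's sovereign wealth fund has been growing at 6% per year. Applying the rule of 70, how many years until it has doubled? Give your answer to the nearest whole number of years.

about 12 years

Doubling time ≈ 70 / 6 = 11.67 years.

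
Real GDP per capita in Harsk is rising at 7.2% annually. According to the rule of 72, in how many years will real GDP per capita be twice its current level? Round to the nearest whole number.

around 10 years

72/7.2 ≈ 10.00, so it doubles roughly every 10 years.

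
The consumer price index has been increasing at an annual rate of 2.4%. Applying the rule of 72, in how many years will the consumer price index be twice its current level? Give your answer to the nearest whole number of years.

30 years

At 2.4%, doubling takes about 72/2.4 = 30.00 years.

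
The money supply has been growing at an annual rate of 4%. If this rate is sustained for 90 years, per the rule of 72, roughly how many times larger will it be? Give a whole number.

At 4% one doubling takes ≈ 18.00 years; 90 years is 5 of them, so ×32.

around 32 times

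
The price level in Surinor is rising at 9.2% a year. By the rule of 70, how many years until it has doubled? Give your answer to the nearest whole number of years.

approximately 8 years

Doubling time ≈ 70 / 9.2 = 7.61 years.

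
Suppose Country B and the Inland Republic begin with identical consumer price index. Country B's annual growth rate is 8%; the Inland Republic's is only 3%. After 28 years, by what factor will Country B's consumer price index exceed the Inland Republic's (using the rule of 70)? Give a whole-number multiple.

Rate gap = 8% − 3% = 5 points.
The ratio doubles every 70/5 ≈ 14.00 years.
28/14.00 ≈ 2.00 doublings → ratio ≈ 2^2.00 ≈ 4.

about 4 times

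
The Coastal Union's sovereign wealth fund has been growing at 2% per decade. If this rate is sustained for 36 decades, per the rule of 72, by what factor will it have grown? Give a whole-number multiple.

roughly 2 times

At 2% one doubling takes ≈ 36.00 decades; 36 decades is 1 of them, so ×2.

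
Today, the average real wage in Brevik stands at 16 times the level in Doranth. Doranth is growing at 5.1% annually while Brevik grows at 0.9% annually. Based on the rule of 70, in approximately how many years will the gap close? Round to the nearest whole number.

Doranth gains on Brevik at 5.1% − 0.9% = 4.2 points a year.
At that relative rate the gap halves every 70/4.2 ≈ 16.67 years.
A 16 times gap closes after 4 halvings: 4 × 16.67 ≈ 67 years.

roughly 67 years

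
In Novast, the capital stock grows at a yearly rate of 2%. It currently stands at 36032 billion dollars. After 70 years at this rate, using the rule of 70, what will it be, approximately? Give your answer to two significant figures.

140000 billion dollars

Doubling time ≈ 70/2 = 35.00 years.
70 years is 70/35.00 ≈ 2.00 doublings, a factor of 2^2.00 ≈ 4.00.
36032 × 4.00 ≈ 140000 billion dollars.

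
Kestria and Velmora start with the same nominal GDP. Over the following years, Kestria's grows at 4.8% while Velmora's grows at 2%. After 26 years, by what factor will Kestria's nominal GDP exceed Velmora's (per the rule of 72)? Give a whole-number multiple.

roughly 2 times

Kestria pulls ahead at 2.8 pp per year, so the ratio doubles every 72/2.8 ≈ 25.71 years.
In 26 years that's 1.01 doublings: 2^1.01 ≈ 2.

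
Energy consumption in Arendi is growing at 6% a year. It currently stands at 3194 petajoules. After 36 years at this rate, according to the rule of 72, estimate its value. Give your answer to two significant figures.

around 26000 petajoules

Doubling time ≈ 72/6 = 12.00 years.
36 years is 36/12.00 ≈ 3.00 doublings, a factor of 2^3.00 ≈ 8.00.
3194 × 8.00 ≈ 26000 petajoules.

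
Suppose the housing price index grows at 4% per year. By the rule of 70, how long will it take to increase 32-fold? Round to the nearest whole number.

approximately 88 years

One doubling takes 70/4 = 17.50 years.
32× is 5 doublings, so 5 × 17.50 ≈ 88 years.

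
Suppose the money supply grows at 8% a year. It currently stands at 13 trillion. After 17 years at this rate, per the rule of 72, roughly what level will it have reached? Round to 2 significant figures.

≈ 48 trillion

It doubles every 72/8 ≈ 9.00 years, so 17 years is 1.89 doublings.
2^1.89 ≈ 3.71; 13 × 3.71 ≈ 48 trillion.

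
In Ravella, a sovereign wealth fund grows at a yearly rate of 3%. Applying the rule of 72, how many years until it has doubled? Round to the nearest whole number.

At 3%, doubling takes about 72/3 = 24.00 years.

≈ 24 years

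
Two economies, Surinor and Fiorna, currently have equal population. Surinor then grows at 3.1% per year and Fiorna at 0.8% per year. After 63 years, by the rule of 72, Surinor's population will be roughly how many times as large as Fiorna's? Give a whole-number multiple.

4 times

Surinor pulls ahead at 2.3 pp per year, so the ratio doubles every 72/2.3 ≈ 31.30 years.
In 63 years that's 2.01 doublings: 2^2.01 ≈ 4.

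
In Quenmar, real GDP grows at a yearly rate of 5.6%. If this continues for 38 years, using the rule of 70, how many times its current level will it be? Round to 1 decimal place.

Doubles every ≈ 12.50 years (70/5.6).
38 years is 3.04 doublings; 2^3.04 ≈ 8.2×.

roughly 8.2 times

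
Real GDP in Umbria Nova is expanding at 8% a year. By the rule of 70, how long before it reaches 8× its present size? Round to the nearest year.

roughly 26 years

One doubling takes 70/8 = 8.75 years.
8× is 3 doublings, so 3 × 8.75 ≈ 26 years.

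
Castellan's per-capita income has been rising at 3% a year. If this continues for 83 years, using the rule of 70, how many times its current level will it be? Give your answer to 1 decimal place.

Doubling time ≈ 70/3 = 23.33 years.
83 years / 23.33 ≈ 3.56 doublings → factor 2^3.56 ≈ 11.8.

around 11.8 times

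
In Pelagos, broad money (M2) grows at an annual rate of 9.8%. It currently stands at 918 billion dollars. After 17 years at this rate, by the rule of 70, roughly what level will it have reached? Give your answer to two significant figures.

≈ 4800 billion dollars

Doubling time ≈ 70/9.8 = 7.14 years.
17 years is 17/7.14 ≈ 2.38 doublings, a factor of 2^2.38 ≈ 5.21.
918 × 5.21 ≈ 4800 billion dollars.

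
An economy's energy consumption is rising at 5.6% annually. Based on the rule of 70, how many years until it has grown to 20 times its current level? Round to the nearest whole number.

Doubling time ≈ 70/5.6 = 12.50 years.
20× is log₂ 20 ≈ 4.32 doublings, so ≈ 4.32 × 12.50 = 54 years.

approximately 54 years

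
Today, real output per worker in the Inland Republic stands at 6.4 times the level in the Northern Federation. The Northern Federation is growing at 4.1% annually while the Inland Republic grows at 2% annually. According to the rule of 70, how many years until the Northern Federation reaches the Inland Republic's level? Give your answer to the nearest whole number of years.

the Northern Federation gains on the Inland Republic at 4.1% − 2% = 2.1 points a year.
At that relative rate the gap halves every 70/2.1 ≈ 33.33 years.
A 6.4 times gap takes log₂(6.4) ≈ 2.68 halvings to close: 2.68 × 33.33 ≈ 89 years.

about 89 years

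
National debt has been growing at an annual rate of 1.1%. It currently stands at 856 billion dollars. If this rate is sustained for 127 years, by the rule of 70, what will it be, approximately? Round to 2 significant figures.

≈ 3400 billion dollars

Doubling time ≈ 70/1.1 = 63.64 years.
127 years is 127/63.64 ≈ 2.00 doublings, a factor of 2^2.00 ≈ 4.00.
856 × 4.00 ≈ 3400 billion dollars.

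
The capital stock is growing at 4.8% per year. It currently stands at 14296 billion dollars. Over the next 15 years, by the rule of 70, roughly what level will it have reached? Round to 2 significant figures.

≈ 29000 billion dollars

It doubles every 70/4.8 ≈ 14.58 years, so 15 years is 1.03 doublings.
2^1.03 ≈ 2.04; 14296 × 2.04 ≈ 29000 billion dollars.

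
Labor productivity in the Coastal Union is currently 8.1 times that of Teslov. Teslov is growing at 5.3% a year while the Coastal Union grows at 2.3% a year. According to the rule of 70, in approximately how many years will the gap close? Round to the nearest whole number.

The growth-rate gap is 5.3% − 2.3% = 3 percentage points.
So the ratio between them halves every 70/3 ≈ 23.33 years.
An 8.1 times gap takes log₂(8.1) ≈ 3.02 halvings to close: 3.02 × 23.33 ≈ 70 years.

roughly 70 years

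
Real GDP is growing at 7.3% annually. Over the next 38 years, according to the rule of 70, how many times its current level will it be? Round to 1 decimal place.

Doubling time ≈ 70/7.3 = 9.59 years.
38 years / 9.59 ≈ 3.96 doublings → factor 2^3.96 ≈ 15.6.

≈ 15.6 times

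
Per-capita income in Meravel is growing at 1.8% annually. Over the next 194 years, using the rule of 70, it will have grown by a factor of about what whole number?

Doubling time ≈ 70/1.8 = 38.89 years.
194/38.89 ≈ 5 doublings, so about 2^5 = 32×.

about 32 times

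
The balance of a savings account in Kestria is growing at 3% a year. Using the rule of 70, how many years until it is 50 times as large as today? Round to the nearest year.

132 years

At 3% it doubles every 70/3 ≈ 23.33 years.
Reaching 50× takes log₂(50) ≈ 5.64 doublings.
5.64 × 23.33 ≈ 132 years.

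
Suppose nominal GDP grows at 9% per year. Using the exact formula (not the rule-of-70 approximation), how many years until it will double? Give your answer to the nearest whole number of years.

8 years

t = ln(2) / ln(1 + 0.09) = 0.6931 / 0.086178 ≈ 8.04.
≈ 8 years.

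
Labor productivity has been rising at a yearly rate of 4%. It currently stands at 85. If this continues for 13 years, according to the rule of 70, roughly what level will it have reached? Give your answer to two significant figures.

Doubling time ≈ 70/4 = 17.50 years.
13 years is 13/17.50 ≈ 0.74 doublings, a factor of 2^0.74 ≈ 1.67.
85 × 1.67 ≈ 140.

≈ 140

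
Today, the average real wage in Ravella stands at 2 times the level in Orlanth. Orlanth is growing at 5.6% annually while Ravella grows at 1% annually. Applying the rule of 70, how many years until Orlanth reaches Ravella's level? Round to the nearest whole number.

around 15 years

What matters is the difference: 4.6 pp.
Rule of 70 on the gap: the ratio halves every 70/4.6 ≈ 15.22 years.
A 2 times gap closes after 1 halving: 1 × 15.22 ≈ 15 years.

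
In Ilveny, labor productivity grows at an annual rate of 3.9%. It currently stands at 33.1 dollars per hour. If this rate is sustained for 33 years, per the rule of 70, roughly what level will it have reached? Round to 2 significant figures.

Doubling time ≈ 70/3.9 = 17.95 years.
33 years is 33/17.95 ≈ 1.84 doublings, a factor of 2^1.84 ≈ 3.58.
33.1 × 3.58 ≈ 120 dollars per hour.

roughly 120 dollars per hour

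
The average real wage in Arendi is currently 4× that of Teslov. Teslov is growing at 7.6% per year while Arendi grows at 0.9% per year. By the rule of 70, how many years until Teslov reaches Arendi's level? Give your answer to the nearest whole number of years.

Teslov gains on Arendi at 7.6% − 0.9% = 6.7 points a year.
At that relative rate the gap halves every 70/6.7 ≈ 10.45 years.
A 4× gap closes after 2 halvings: 2 × 10.45 ≈ 21 years.

about 21 years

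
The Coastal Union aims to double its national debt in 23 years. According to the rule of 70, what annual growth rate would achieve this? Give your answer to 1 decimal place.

roughly 3.0%

70 / 23 ≈ 3.04, so about 3.0% annually.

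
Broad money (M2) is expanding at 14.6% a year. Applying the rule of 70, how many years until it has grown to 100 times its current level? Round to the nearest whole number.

approximately 32 years

One doubling takes 70/14.6 = 4.79 years.
100× is log₂ 100 ≈ 6.64 doublings, so ≈ 6.64 × 4.79 = 32 years.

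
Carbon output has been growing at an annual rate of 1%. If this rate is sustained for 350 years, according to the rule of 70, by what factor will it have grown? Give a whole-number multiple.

Doubling time ≈ 70/1 = 70.00 years.
350/70.00 ≈ 5 doublings, so about 2^5 = 32×.

≈ 32 times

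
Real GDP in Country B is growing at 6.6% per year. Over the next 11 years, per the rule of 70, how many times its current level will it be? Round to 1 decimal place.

around 2.1 times

Doubles every ≈ 10.61 years (70/6.6).
11 years is 1.04 doublings; 2^1.04 ≈ 2.1×.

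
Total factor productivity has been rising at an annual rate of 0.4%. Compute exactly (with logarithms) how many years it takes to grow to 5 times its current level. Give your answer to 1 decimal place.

403.2 years

t = ln(5) / ln(1 + 0.004) = 1.6094 / 0.003992 ≈ 403.16.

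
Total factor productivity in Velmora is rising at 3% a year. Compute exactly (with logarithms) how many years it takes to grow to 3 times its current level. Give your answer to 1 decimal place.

37.2 years

t = ln(3) / ln(1 + 0.03) = 1.0986 / 0.029559 ≈ 37.17.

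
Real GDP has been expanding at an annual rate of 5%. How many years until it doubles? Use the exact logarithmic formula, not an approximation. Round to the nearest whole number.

14 years

t = ln(2) / ln(1 + 0.05) = 0.6931 / 0.048790 ≈ 14.21.
≈ 14 years.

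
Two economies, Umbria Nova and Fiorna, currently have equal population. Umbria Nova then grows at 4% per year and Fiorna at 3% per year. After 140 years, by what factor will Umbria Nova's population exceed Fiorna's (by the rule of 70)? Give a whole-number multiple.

about 4 times

Rate gap = 4% − 3% = 1 point.
The ratio doubles every 70/1 ≈ 70.00 years.
140/70.00 ≈ 2.00 doublings → ratio ≈ 2^2.00 ≈ 4.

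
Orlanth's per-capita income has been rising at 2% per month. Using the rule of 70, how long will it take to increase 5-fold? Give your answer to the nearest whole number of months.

81 months

At 2% it doubles every 70/2 ≈ 35.00 months.
Reaching 5× takes log₂(5) ≈ 2.32 doublings.
2.32 × 35.00 ≈ 81 months.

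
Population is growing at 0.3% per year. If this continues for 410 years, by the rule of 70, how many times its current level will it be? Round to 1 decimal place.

Doubling time ≈ 70/0.3 = 233.33 years.
410 years / 233.33 ≈ 1.76 doublings → factor 2^1.76 ≈ 3.4.

3.4 times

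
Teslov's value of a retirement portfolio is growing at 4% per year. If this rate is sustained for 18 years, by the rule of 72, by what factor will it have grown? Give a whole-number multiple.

around 2 times

Doubling time ≈ 72/4 = 18.00 years.
18/18.00 ≈ 1 doubling, so about 2^1 = 2×.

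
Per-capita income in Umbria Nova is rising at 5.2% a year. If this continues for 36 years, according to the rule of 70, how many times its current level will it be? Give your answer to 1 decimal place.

about 6.4 times

Doubles every ≈ 13.46 years (70/5.2).
36 years is 2.67 doublings; 2^2.67 ≈ 6.4×.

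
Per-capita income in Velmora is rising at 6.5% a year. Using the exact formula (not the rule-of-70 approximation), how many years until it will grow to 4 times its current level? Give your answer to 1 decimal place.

t = ln(4) / ln(1 + 0.065) = 1.3863 / 0.062975 ≈ 22.01.

22.0 years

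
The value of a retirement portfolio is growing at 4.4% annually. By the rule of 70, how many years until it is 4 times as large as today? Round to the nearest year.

At 4.4% it doubles every 70/4.4 ≈ 15.91 years.
4× is 2 doublings, so 2 × 15.91 ≈ 32 years.

≈ 32 years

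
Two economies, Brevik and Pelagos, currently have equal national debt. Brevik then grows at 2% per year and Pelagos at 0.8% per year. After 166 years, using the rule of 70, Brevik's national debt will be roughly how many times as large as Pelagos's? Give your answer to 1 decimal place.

Rate gap = 2% − 0.8% = 1.2 points.
The ratio doubles every 70/1.2 ≈ 58.33 years.
166/58.33 ≈ 2.85 doublings → ratio ≈ 2^2.85 ≈ 7.2.

roughly 7.2 times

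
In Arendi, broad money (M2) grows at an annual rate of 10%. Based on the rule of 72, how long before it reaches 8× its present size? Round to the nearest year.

One doubling takes 72/10 = 7.20 years.
Getting to 8× needs 3 doublings: 3 × 7.20 ≈ 22 years.

roughly 22 years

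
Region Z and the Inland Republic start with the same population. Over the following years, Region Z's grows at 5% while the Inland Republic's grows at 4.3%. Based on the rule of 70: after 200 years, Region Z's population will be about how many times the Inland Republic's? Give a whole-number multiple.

around 4 times

Only the 0.7-point difference matters.
70/0.7 ≈ 100.00 years per doubling of the ratio; 200 years gives 2.00 doublings, so ≈ 4×.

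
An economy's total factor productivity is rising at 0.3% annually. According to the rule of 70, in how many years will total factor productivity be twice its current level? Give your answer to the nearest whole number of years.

70/0.3 ≈ 233.33, so it doubles roughly every 233 years.

about 233 years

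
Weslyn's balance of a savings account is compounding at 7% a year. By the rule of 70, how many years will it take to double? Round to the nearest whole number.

At 7%, doubling takes about 70/7 = 10.00 years.

around 10 years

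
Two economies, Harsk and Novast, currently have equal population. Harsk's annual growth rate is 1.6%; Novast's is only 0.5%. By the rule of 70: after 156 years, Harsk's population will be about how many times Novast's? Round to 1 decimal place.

Harsk pulls ahead at 1.1 pp per year, so the ratio doubles every 70/1.1 ≈ 63.64 years.
In 156 years that's 2.45 doublings: 2^2.45 ≈ 5.5.

approximately 5.5 times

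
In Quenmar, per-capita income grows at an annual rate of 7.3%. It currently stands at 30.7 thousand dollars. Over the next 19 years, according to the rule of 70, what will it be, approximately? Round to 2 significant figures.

It doubles every 70/7.3 ≈ 9.59 years, so 19 years is 1.98 doublings.
2^1.98 ≈ 3.94; 30.7 × 3.94 ≈ 120 thousand dollars.

about 120 thousand dollars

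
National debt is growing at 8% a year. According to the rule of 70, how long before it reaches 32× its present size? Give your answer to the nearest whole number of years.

Doubling time ≈ 70/8 = 8.75 years.
32× is 5 doublings, so 5 × 8.75 ≈ 44 years.

around 44 years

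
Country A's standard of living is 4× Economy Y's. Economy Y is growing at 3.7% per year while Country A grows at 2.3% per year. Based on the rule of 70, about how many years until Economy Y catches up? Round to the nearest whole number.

Economy Y gains on Country A at 3.7% − 2.3% = 1.4 points a year.
At that relative rate the gap halves every 70/1.4 ≈ 50.00 years.
A 4× gap closes after 2 halvings: 2 × 50.00 ≈ 100 years.

100 years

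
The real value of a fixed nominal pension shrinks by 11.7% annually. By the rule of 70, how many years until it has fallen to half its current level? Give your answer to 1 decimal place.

Halving time ≈ 70 / 11.7 = 5.98 → 6.0 years.

≈ 6.0 years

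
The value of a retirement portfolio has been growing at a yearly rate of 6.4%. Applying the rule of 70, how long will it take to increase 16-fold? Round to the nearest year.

At 6.4% it doubles every 70/6.4 ≈ 10.94 years.
16× is 4 doublings, so 4 × 10.94 ≈ 44 years.

roughly 44 years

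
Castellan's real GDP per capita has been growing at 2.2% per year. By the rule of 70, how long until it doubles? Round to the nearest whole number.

about 32 years

70/2.2 ≈ 31.82, so it doubles roughly every 32 years.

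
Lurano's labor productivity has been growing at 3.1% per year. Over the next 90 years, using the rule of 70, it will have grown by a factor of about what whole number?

about 16 times

70/3.1 ≈ 22.58 years per doubling.
90 years fits 4 doublings: 2^4 = 16.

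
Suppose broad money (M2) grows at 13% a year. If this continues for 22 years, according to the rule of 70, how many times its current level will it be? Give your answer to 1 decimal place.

17.0 times

Doubles every ≈ 5.38 years (70/13).
22 years is 4.09 doublings; 2^4.09 ≈ 17.0×.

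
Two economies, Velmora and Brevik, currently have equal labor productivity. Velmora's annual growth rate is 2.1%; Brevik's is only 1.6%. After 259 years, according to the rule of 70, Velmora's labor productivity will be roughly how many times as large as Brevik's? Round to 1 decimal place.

Only the 0.5-point difference matters.
70/0.5 ≈ 140.00 years per doubling of the ratio; 259 years gives 1.85 doublings, so ≈ 3.6×.

about 3.6 times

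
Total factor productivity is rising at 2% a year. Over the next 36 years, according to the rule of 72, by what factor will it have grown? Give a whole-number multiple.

72/2 ≈ 36.00 years per doubling.
36 years fits 1 doubling: 2^1 = 2.

about 2 times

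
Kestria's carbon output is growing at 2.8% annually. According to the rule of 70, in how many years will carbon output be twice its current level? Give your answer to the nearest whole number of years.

around 25 years

70/2.8 ≈ 25.00, so it doubles roughly every 25 years.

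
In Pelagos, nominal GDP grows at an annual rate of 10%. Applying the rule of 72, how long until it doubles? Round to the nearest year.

7 years

Doubling time ≈ 72 / 10 = 7.20 years.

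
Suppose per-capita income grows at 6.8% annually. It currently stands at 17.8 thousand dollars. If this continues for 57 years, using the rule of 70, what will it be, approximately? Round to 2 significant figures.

around 830 thousand dollars

It doubles every 70/6.8 ≈ 10.29 years, so 57 years is 5.54 doublings.
2^5.54 ≈ 46.53; 17.8 × 46.53 ≈ 830 thousand dollars.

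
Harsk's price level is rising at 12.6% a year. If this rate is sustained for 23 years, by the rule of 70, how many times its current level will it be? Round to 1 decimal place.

approximately 17.6 times

Doubling time ≈ 70/12.6 = 5.56 years.
23 years / 5.56 ≈ 4.14 doublings → factor 2^4.14 ≈ 17.6.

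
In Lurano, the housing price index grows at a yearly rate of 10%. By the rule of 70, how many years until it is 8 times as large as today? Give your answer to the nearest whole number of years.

21 years

One doubling takes 70/10 = 7.00 years.
Getting to 8× needs 3 doublings: 3 × 7.00 ≈ 21 years.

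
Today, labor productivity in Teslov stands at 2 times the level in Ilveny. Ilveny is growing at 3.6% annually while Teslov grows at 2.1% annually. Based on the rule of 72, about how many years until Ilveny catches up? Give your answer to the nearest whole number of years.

Ilveny gains on Teslov at 3.6% − 2.1% = 1.5 points a year.
At that relative rate the gap halves every 72/1.5 ≈ 48.00 years.
A 2 times gap closes after 1 halving: 1 × 48.00 ≈ 48 years.

about 48 years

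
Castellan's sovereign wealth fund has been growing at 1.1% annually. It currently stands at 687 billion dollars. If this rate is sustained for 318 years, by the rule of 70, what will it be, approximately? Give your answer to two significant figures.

It doubles every 70/1.1 ≈ 63.64 years, so 318 years is 5.00 doublings.
2^5.00 ≈ 32.00; 687 × 32.00 ≈ 22000 billion dollars.

around 22000 billion dollars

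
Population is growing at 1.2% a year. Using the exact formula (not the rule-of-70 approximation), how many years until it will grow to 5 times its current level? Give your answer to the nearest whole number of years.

t = ln(5) / ln(1 + 0.012) = 1.6094 / 0.011929 ≈ 134.91.
≈ 135 years.

135 years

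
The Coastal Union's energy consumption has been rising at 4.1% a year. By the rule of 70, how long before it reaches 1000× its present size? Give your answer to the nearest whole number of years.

approximately 170 years

Doubling time ≈ 70/4.1 = 17.07 years.
1000× is log₂ 1000 ≈ 9.97 doublings, so ≈ 9.97 × 17.07 = 170 years.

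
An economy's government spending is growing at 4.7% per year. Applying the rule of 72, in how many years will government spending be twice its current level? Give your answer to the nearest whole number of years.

about 15 years

Doubling time ≈ 72 / 4.7 = 15.32 years.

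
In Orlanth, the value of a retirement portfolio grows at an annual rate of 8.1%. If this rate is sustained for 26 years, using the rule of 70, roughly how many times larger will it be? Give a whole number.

8 times

Doubling time ≈ 70/8.1 = 8.64 years.
26/8.64 ≈ 3 doublings, so about 2^3 = 8×.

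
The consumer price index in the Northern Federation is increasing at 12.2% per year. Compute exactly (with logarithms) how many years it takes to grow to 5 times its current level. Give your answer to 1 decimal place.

t = ln(5) / ln(1 + 0.122) = 1.6094 / 0.115113 ≈ 13.98.

14.0 years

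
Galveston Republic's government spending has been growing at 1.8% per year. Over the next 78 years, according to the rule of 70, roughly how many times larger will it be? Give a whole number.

Doubling time ≈ 70/1.8 = 38.89 years.
78/38.89 ≈ 2 doublings, so about 2^2 = 4×.

4 times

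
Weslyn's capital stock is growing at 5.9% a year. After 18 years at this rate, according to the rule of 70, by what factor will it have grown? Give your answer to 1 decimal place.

2.9 times

Doubling time ≈ 70/5.9 = 11.86 years.
18 years / 11.86 ≈ 1.52 doublings → factor 2^1.52 ≈ 2.9.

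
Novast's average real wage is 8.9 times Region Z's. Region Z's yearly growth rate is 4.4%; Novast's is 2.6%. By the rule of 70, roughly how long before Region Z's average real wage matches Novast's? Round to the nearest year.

The growth-rate gap is 4.4% − 2.6% = 1.8 percentage points.
So the ratio between them halves every 70/1.8 ≈ 38.89 years.
An 8.9 times gap takes log₂(8.9) ≈ 3.15 halvings to close: 3.15 × 38.89 ≈ 123 years.

approximately 123 years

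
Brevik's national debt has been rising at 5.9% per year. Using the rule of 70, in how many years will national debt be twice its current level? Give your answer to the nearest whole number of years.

Doubling time ≈ 70 / 5.9 = 11.86 years.

≈ 12 years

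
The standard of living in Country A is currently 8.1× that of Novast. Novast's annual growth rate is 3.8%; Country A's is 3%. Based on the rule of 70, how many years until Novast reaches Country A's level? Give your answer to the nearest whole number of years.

≈ 264 years

Novast gains on Country A at 3.8% − 3% = 0.8 points a year.
At that relative rate the gap halves every 70/0.8 ≈ 87.50 years.
An 8.1× gap takes log₂(8.1) ≈ 3.02 halvings to close: 3.02 × 87.50 ≈ 264 years.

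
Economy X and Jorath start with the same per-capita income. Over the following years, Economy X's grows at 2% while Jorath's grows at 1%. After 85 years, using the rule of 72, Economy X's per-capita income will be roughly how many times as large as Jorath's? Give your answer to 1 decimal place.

Rate gap = 2% − 1% = 1 point.
The ratio doubles every 72/1 ≈ 72.00 years.
85/72.00 ≈ 1.18 doublings → ratio ≈ 2^1.18 ≈ 2.3.

roughly 2.3 times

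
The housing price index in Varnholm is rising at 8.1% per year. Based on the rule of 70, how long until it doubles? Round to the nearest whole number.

approximately 9 years

70/8.1 ≈ 8.64, so it doubles roughly every 9 years.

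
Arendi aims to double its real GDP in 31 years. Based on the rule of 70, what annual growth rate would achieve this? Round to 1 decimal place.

approximately 2.3%

70 / 31 ≈ 2.26, so about 2.3% a year.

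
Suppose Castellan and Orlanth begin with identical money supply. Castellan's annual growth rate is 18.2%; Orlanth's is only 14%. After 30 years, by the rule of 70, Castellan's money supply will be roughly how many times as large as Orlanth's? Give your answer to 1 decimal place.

Castellan pulls ahead at 4.2 pp per year, so the ratio doubles every 70/4.2 ≈ 16.67 years.
In 30 years that's 1.80 doublings: 2^1.80 ≈ 3.5.

roughly 3.5 times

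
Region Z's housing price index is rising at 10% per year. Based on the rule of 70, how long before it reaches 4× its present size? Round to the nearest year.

One doubling takes 70/10 = 7.00 years.
4 = 2^2, so 2 doublings → 14 years.

approximately 14 years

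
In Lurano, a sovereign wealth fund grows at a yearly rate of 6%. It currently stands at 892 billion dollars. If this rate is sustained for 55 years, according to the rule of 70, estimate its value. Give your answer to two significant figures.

approximately 23000 billion dollars

It doubles every 70/6 ≈ 11.67 years, so 55 years is 4.71 doublings.
2^4.71 ≈ 26.17; 892 × 26.17 ≈ 23000 billion dollars.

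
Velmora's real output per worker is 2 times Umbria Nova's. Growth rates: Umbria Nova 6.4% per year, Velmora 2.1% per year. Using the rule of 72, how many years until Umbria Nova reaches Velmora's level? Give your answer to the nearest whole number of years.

What matters is the difference: 4.3 pp.
Rule of 72 on the gap: the ratio halves every 72/4.3 ≈ 16.74 years.
A 2 times gap closes after 1 halving: 1 × 16.74 ≈ 17 years.

≈ 17 years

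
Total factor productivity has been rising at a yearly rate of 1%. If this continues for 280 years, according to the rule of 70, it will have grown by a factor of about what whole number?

about 16 times

At 1% one doubling takes ≈ 70.00 years; 280 years is 4 of them, so ×16.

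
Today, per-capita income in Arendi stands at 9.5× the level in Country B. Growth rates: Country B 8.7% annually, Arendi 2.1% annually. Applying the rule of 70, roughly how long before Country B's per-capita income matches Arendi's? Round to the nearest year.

34 years

The growth-rate gap is 8.7% − 2.1% = 6.6 percentage points.
So the ratio between them halves every 70/6.6 ≈ 10.61 years.
A 9.5× gap takes log₂(9.5) ≈ 3.25 halvings to close: 3.25 × 10.61 ≈ 34 years.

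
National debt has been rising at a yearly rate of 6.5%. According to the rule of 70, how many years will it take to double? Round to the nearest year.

11 years

At 6.5%, doubling takes about 70/6.5 = 10.77 years.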